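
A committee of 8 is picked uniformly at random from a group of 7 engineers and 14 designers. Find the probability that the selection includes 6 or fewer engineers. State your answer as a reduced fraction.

14534/14535

There are C(21,8) = 203490 ways to choose the 8.
The complement is exactly 7 engineers: C(7,7)·C(14,1) = 14.
Probability = 1 − 14/203490 = 203476/203490 = 14534/14535.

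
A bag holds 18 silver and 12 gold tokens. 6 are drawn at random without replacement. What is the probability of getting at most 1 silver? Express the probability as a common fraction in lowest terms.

Total selections: C(30,6) = 593775.
Favorable selections (at most 1 silver): C(18,0)·C(12,6) + C(18,1)·C(12,5) = 924 + 14256 = 15180.
Probability = 15180/593775 = 1012/39585.

1012/39585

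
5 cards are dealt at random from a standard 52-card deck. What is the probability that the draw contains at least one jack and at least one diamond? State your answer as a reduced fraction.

229297/866320

There are C(52,5) = 2598960 possible draws.
By inclusion-exclusion on the complements, draws missing all jacks or all diamonds: C(48,5) + C(39,5) − C(36,5) = 1712304 + 575757 − 376992 = 1911069.
So draws with at least one of each: 2598960 − 1911069 = 687891, probability 687891/2598960 = 229297/866320.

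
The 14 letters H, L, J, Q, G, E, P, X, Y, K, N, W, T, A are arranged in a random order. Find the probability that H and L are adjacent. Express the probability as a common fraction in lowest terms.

There are 14! = 87178291200 arrangements.
Treat H and L as a block: 13! arrangements of the blocks × 2 orders within the block = 2·6227020800 = 12454041600.
Probability = 12454041600/87178291200 = 1/7.

1/7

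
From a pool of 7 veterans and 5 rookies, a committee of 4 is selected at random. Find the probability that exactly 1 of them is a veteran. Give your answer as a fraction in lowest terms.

There are C(12,4) = 495 ways to choose 4 from 12.
Selections with exactly 1 veteran: choose 1 of the 7 veterans and 3 of the 5 rookies, C(7,1)·C(5,3) = 7·10 = 70.
Probability = 70/495 = 14/99.

14/99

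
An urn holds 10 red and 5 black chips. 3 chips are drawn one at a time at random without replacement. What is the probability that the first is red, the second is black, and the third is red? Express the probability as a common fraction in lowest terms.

15/91

Multiply the conditional probabilities at each draw: 10/15 · 5/14 · 9/13 = 450/2730 = 15/91.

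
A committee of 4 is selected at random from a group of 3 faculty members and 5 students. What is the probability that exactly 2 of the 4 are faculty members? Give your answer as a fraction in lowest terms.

3/7

There are C(8,4) = 70 ways to choose 4 from 8.
Selections with exactly 2 faculty members: choose 2 of the 3 faculty members and 2 of the 5 students, C(3,2)·C(5,2) = 3·10 = 30.
Probability = 30/70 = 3/7.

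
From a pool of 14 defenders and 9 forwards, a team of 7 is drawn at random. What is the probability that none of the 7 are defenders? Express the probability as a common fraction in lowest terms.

12/81719

There are C(23,7) = 245157 possible selections.
Selections with no defenders (all forwards): C(9,7) = 36.
Probability = 36/245157 = 12/81719.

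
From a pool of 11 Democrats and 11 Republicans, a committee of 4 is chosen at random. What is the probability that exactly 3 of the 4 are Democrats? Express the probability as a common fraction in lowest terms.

33/133

Total number of selections: C(22,4) = 7315.
Selections with exactly 3 Democrats: choose 3 of the 11 Democrats and 1 of the 11 Republicans, C(11,3)·C(11,1) = 165·11 = 1815.
Probability = 1815/7315 = 33/133.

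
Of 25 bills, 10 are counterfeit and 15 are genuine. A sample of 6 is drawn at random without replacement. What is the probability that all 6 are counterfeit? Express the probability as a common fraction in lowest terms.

3/2530

There are C(25,6) = 177100 possible selections.
Selections with all counterfeit: C(10,6) = 210.
Probability = 210/177100 = 3/2530.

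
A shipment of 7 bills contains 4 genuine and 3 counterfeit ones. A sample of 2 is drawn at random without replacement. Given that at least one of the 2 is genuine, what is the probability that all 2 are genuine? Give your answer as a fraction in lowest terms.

Work in counts. Selections with at least one genuine: C(7,2) − C(3,2) = 21 − 3 = 18.
Of those, selections where all 2 are genuine: C(4,2) = 6.
Conditional probability = 6/18 = 1/3.

1/3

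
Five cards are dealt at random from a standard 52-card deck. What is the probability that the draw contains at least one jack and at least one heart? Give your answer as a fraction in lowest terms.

229297/866320

There are C(52,5) = 2598960 possible draws.
By inclusion-exclusion on the complements, draws missing all jacks or all hearts: C(48,5) + C(39,5) − C(36,5) = 1712304 + 575757 − 376992 = 1911069.
So draws with at least one of each: 2598960 − 1911069 = 687891, probability 687891/2598960 = 229297/866320.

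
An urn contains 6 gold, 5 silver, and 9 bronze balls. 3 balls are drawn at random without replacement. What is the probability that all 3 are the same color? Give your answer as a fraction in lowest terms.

1/10

There are C(20,3) = 1140 ways to draw 3 balls.
All same color: C(6,3) + C(5,3) + C(9,3) = 20 + 10 + 84 = 114.
Probability = 114/1140 = 1/10.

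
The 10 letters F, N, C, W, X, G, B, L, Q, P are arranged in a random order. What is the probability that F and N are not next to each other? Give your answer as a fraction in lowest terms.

There are 10! = 3628800 arrangements.
Arrangements with F and N adjacent: 2·9! = 725760.
So not adjacent: 3628800 − 725760 = 2903040, probability 2903040/3628800 = 4/5.

4/5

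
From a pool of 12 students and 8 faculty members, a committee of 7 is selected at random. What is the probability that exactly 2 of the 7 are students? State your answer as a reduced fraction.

77/1615

The sample space is all 7-subsets of the 20: C(20,7) = 77520.
Selections with exactly 2 students: choose 2 of the 12 students and 5 of the 8 faculty members, C(12,2)·C(8,5) = 66·56 = 3696.
Probability = 3696/77520 = 77/1615.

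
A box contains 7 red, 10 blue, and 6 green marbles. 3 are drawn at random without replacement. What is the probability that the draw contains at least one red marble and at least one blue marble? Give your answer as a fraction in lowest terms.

There are C(23,3) = 1771 possible draws.
By inclusion-exclusion on the complements, draws missing all red or all blue: C(16,3) + C(13,3) − C(6,3) = 560 + 286 − 20 = 826.
So draws with at least one of each: 1771 − 826 = 945, probability 945/1771 = 135/253.

135/253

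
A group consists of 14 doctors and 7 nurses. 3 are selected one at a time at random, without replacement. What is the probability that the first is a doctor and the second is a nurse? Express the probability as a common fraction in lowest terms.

Multiply the conditional probabilities at each draw: 14/21 · 7/20 = 98/420 = 7/30.

7/30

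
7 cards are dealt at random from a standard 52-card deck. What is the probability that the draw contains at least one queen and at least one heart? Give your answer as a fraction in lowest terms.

53122231/133784560

There are C(52,7) = 133784560 possible draws.
By inclusion-exclusion on the complements, draws missing all queens or all hearts: C(48,7) + C(39,7) − C(36,7) = 73629072 + 15380937 − 8347680 = 80662329.
So draws with at least one of each: 133784560 − 80662329 = 53122231, probability 53122231/133784560.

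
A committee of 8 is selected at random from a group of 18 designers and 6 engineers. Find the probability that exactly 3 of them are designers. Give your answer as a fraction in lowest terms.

32/4807

The sample space is all 8-subsets of the 24: C(24,8) = 735471.
Selections with exactly 3 designers: choose 3 of the 18 designers and 5 of the 6 engineers, C(18,3)·C(6,5) = 816·6 = 4896.
Probability = 4896/735471 = 32/4807.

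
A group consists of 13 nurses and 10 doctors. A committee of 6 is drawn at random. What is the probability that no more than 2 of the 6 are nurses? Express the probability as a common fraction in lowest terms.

There are C(23,6) = 100947 ways to choose the 6.
Favorable selections (no more than 2 nurses): C(13,0)·C(10,6) + C(13,1)·C(10,5) + C(13,2)·C(10,4) = 210 + 3276 + 16380 = 19866.
Probability = 19866/100947 = 86/437.

86/437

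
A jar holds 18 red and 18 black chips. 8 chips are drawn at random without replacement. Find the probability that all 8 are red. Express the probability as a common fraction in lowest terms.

13/8990

There are C(36,8) = 30260340 possible selections.
Selections with all red: C(18,8) = 43758.
Probability = 43758/30260340 = 13/8990.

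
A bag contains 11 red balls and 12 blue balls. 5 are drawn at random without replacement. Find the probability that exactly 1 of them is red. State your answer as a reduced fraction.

Total number of selections: C(23,5) = 33649.
Selections with exactly 1 red: choose 1 of the 11 red and 4 of the 12 blue, C(11,1)·C(12,4) = 11·495 = 5445.
Probability = 5445/33649 = 495/3059.

495/3059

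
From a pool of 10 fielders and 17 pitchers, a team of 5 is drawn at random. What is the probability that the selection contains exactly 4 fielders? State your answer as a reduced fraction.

Total number of selections: C(27,5) = 80730.
Selections with exactly 4 fielders: choose 4 of the 10 fielders and 1 of the 17 pitchers, C(10,4)·C(17,1) = 210·17 = 3570.
Probability = 3570/80730 = 119/2691.

119/2691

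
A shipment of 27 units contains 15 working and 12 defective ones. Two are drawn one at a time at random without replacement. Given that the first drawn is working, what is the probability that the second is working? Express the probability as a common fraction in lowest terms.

After removing one working, 26 remain: 14 working and 12 defective.
So the probability the next is working is 14/26 = 7/13.

7/13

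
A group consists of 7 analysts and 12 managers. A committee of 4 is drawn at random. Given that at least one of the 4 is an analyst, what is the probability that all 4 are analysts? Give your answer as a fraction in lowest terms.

Work in counts. Selections with at least one analyst: C(19,4) − C(12,4) = 3876 − 495 = 3381.
Of those, selections where all 4 are analysts: C(7,4) = 35.
Conditional probability = 35/3381 = 5/483.

5/483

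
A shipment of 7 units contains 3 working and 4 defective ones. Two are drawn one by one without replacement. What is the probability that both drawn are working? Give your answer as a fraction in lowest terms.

Multiply the conditional probabilities at each draw: 3/7 · 2/6 = 6/42 = 1/7.

1/7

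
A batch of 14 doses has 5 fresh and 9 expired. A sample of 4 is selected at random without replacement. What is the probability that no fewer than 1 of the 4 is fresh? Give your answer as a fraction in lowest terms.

125/143

There are C(14,4) = 1001 ways to choose the 4.
The complement is all 4 are expired: C(9,4) = 126.
Probability = 1 − 126/1001 = 875/1001 = 125/143.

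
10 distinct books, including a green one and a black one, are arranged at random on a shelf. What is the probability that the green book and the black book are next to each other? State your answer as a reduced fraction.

There are 10! = 3628800 arrangements.
Treat the green book and the black book as a block: 9! arrangements of the blocks × 2 orders within the block = 2·362880 = 725760.
Probability = 725760/3628800 = 1/5.

1/5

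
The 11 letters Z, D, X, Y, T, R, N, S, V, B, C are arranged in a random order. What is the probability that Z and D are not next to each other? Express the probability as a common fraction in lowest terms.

9/11

There are 11! = 39916800 arrangements.
Arrangements with Z and D adjacent: 2·10! = 7257600.
So not adjacent: 39916800 − 7257600 = 32659200, probability 32659200/39916800 = 9/11.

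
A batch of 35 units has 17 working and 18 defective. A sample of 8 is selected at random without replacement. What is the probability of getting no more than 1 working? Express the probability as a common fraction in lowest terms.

2457/98890

There are C(35,8) = 23535820 ways to choose the 8.
Favorable selections (no more than 1 working): C(17,0)·C(18,8) + C(17,1)·C(18,7) = 43758 + 541008 = 584766.
Probability = 584766/23535820 = 2457/98890.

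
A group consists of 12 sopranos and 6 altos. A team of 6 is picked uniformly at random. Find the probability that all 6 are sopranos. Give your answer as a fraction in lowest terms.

11/221

There are C(18,6) = 18564 possible selections.
Selections with all sopranos: C(12,6) = 924.
Probability = 924/18564 = 11/221.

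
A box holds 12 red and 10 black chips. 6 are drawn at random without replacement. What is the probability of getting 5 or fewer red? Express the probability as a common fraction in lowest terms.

There are C(22,6) = 74613 ways to choose the 6.
The complement is exactly 6 red: C(12,6)·C(10,0) = 924.
Probability = 1 − 924/74613 = 73689/74613 = 319/323.

319/323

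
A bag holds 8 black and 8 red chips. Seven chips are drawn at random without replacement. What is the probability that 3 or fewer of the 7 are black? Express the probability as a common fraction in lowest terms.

1/2

Total selections: C(16,7) = 11440.
Favorable selections (3 or fewer black): C(8,0)·C(8,7) + C(8,1)·C(8,6) + C(8,2)·C(8,5) + C(8,3)·C(8,4) = 8 + 224 + 1568 + 3920 = 5720.
Probability = 5720/11440 = 1/2.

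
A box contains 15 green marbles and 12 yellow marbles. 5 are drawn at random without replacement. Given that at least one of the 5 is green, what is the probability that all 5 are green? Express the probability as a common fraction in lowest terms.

Work in counts. Selections with at least one green: C(27,5) − C(12,5) = 80730 − 792 = 79938.
Of those, selections where all 5 are green: C(15,5) = 3003.
Conditional probability = 3003/79938 = 1001/26646.

1001/26646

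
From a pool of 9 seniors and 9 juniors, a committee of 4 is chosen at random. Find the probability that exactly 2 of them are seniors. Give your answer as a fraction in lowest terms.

36/85

There are C(18,4) = 3060 ways to choose 4 from 18.
Selections with exactly 2 seniors: choose 2 of the 9 seniors and 2 of the 9 juniors, C(9,2)·C(9,2) = 36·36 = 1296.
Probability = 1296/3060 = 36/85.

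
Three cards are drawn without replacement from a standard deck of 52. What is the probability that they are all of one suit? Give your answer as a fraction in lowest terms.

22/425

There are C(52,3) = 22100 possible 3-card hands.
Hands of one suit: 4 suits × C(13,3) = 4·286 = 1144.
Probability = 1144/22100 = 22/425.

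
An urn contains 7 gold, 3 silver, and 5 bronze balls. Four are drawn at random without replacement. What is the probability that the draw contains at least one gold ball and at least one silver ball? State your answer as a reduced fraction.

There are C(15,4) = 1365 possible draws.
By inclusion-exclusion on the complements, draws missing all gold or all silver: C(8,4) + C(12,4) − C(5,4) = 70 + 495 − 5 = 560.
So draws with at least one of each: 1365 − 560 = 805, probability 805/1365 = 23/39.

23/39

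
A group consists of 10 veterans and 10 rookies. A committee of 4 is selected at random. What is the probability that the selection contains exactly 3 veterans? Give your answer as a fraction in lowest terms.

80/323

There are C(20,4) = 4845 ways to choose 4 from 20.
Selections with exactly 3 veterans: choose 3 of the 10 veterans and 1 of the 10 rookies, C(10,3)·C(10,1) = 120·10 = 1200.
Probability = 1200/4845 = 80/323.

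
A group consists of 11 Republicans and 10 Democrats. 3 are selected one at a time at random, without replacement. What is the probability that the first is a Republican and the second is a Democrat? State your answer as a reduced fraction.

Multiply the conditional probabilities at each draw: 11/21 · 10/20 = 110/420 = 11/42.

11/42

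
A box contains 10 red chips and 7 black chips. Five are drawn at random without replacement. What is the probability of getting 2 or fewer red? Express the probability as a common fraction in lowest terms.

139/442

There are C(17,5) = 6188 ways to choose the 5.
Favorable selections (2 or fewer red): C(10,0)·C(7,5) + C(10,1)·C(7,4) + C(10,2)·C(7,3) = 21 + 350 + 1575 = 1946.
Probability = 1946/6188 = 139/442.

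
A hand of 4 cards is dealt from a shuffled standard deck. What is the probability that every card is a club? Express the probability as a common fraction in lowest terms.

There are C(52,4) = 270725 possible 4-card hands.
Hands that are all clubs: C(13,4) = 715.
Probability = 715/270725 = 11/4165.

11/4165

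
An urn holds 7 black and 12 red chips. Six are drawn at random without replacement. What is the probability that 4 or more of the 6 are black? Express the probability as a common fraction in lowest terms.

367/3876

Total selections: C(19,6) = 27132.
Favorable selections (4 or more black): C(7,4)·C(12,2) + C(7,5)·C(12,1) + C(7,6)·C(12,0) = 2310 + 252 + 7 = 2569.
Probability = 2569/27132 = 367/3876.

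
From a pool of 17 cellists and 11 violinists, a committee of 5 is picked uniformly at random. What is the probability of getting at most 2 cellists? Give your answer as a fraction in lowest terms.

There are C(28,5) = 98280 ways to choose the 5.
Favorable selections (at most 2 cellists): C(17,0)·C(11,5) + C(17,1)·C(11,4) + C(17,2)·C(11,3) = 462 + 5610 + 22440 = 28512.
Probability = 28512/98280 = 132/455.

132/455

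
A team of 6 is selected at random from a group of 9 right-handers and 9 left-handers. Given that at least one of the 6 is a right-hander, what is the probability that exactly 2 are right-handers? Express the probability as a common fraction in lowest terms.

Work in counts. Selections with at least one right-hander: C(18,6) − C(9,6) = 18564 − 84 = 18480.
Of those, selections where exactly 2 are right-handers: C(9,2)·C(9,4) = 36·126 = 4536.
Conditional probability = 4536/18480 = 27/110.

27/110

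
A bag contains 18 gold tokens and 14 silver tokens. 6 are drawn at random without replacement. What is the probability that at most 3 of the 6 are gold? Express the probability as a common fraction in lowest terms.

Total selections: C(32,6) = 906192.
Count the complement (more than 3 gold): C(18,4)·C(14,2) + C(18,5)·C(14,1) + C(18,6)·C(14,0) = 278460 + 119952 + 18564 = 416976.
Probability = 1 − 416976/906192 = 489216/906192 = 1456/2697.

1456/2697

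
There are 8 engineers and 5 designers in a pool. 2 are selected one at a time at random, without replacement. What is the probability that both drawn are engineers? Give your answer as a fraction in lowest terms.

14/39

Multiply the conditional probabilities at each draw: 8/13 · 7/12 = 56/156 = 14/39.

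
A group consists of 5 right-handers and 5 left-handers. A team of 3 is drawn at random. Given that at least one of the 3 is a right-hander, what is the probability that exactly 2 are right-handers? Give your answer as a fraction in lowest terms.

Work in counts. Selections with at least one right-hander: C(10,3) − C(5,3) = 120 − 10 = 110.
Of those, selections where exactly 2 are right-handers: C(5,2)·C(5,1) = 10·5 = 50.
Conditional probability = 50/110 = 5/11.

5/11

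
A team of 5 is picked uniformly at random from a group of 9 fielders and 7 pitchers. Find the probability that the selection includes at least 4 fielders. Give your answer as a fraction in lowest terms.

3/13

Total selections: C(16,5) = 4368.
Favorable selections (at least 4 fielders): C(9,4)·C(7,1) + C(9,5)·C(7,0) = 882 + 126 = 1008.
Probability = 1008/4368 = 3/13.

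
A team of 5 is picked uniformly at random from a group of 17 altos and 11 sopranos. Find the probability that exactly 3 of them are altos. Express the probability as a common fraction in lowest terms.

There are C(28,5) = 98280 ways to choose 5 from 28.
Selections with exactly 3 altos: choose 3 of the 17 altos and 2 of the 11 sopranos, C(17,3)·C(11,2) = 680·55 = 37400.
Probability = 37400/98280 = 935/2457.

935/2457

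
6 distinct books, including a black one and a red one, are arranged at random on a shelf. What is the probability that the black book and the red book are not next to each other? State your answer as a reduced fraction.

There are 6! = 720 arrangements.
Arrangements with the black book and the red book adjacent: 2·5! = 240.
So not adjacent: 720 − 240 = 480, probability 480/720 = 2/3.

2/3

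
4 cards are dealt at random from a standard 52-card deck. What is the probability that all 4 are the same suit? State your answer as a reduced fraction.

44/4165

There are C(52,4) = 270725 possible 4-card hands.
Hands of one suit: 4 suits × C(13,4) = 4·715 = 2860.
Probability = 2860/270725 = 44/4165.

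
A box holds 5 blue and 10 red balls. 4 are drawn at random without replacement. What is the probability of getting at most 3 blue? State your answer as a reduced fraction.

Total selections: C(15,4) = 1365.
The complement is exactly 4 blue: C(5,4)·C(10,0) = 5.
Probability = 1 − 5/1365 = 1360/1365 = 272/273.

272/273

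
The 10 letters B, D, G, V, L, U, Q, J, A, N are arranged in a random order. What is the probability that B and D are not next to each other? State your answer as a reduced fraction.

There are 10! = 3628800 arrangements.
Arrangements with B and D adjacent: 2·9! = 725760.
So not adjacent: 3628800 − 725760 = 2903040, probability 2903040/3628800 = 4/5.

4/5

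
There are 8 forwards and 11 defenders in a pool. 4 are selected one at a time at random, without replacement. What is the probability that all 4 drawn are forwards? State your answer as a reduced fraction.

Multiply the conditional probabilities at each draw: 8/19 · 7/18 · 6/17 · 5/16 = 1680/93024 = 35/1938.

35/1938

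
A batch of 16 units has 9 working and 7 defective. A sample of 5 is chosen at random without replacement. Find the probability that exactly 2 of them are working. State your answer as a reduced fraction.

There are C(16,5) = 4368 ways to choose 5 from 16.
Selections with exactly 2 working: choose 2 of the 9 working and 3 of the 7 defective, C(9,2)·C(7,3) = 36·35 = 1260.
Probability = 1260/4368 = 15/52.

15/52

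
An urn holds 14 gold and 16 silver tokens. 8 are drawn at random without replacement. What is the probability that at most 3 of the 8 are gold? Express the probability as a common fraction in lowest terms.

Total selections: C(30,8) = 5852925.
Favorable selections (at most 3 gold): C(14,0)·C(16,8) + C(14,1)·C(16,7) + C(14,2)·C(16,6) + C(14,3)·C(16,5) = 12870 + 160160 + 728728 + 1589952 = 2491710.
Probability = 2491710/5852925 = 12778/30015.

12778/30015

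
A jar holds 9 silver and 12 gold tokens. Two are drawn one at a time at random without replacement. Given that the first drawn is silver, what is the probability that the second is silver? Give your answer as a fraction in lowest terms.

2/5

After removing one silver, 20 remain: 8 silver and 12 gold.
So the probability the next is silver is 8/20 = 2/5.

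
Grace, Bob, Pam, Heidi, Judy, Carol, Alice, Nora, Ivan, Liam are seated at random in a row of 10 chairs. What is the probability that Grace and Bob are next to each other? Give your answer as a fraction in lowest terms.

There are 10! = 3628800 arrangements.
Treat Grace and Bob as a block: 9! arrangements of the blocks × 2 orders within the block = 2·362880 = 725760.
Probability = 725760/3628800 = 1/5.

1/5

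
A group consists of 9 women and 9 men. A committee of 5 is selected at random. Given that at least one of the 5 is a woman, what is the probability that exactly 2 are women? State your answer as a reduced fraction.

24/67

Work in counts. Selections with at least one woman: C(18,5) − C(9,5) = 8568 − 126 = 8442.
Of those, selections where exactly 2 are women: C(9,2)·C(9,3) = 36·84 = 3024.
Conditional probability = 3024/8442 = 24/67.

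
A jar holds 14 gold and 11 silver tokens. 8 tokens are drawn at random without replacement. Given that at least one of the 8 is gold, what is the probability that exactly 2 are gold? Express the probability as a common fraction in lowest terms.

637/16385

Work in counts. Selections with at least one gold: C(25,8) − C(11,8) = 1081575 − 165 = 1081410.
Of those, selections where exactly 2 are gold: C(14,2)·C(11,6) = 91·462 = 42042.
Conditional probability = 42042/1081410 = 637/16385.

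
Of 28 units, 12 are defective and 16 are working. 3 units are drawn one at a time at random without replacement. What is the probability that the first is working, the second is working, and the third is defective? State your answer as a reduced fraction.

40/273

Multiply the conditional probabilities at each draw: 16/28 · 15/27 · 12/26 = 2880/19656 = 40/273.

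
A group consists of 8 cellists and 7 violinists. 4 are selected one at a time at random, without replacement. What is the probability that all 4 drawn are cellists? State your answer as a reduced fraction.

Multiply the conditional probabilities at each draw: 8/15 · 7/14 · 6/13 · 5/12 = 1680/32760 = 2/39.

2/39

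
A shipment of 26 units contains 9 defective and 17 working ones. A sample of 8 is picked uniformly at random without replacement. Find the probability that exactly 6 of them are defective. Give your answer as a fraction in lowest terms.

11424/1562275

Total number of selections: C(26,8) = 1562275.
Selections with exactly 6 defective: choose 6 of the 9 defective and 2 of the 17 working, C(9,6)·C(17,2) = 84·136 = 11424.
Probability = 11424/1562275.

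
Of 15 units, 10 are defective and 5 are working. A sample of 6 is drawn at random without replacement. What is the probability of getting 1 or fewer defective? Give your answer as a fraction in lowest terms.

Total selections: C(15,6) = 5005.
Favorable selections (1 or fewer defective): C(10,1)·C(5,5) = 10.
Probability = 10/5005 = 2/1001.

2/1001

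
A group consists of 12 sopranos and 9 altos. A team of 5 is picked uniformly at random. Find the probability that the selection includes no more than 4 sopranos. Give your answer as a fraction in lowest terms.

2173/2261

Total selections: C(21,5) = 20349.
The complement is exactly 5 sopranos: C(12,5)·C(9,0) = 792.
Probability = 1 − 792/20349 = 19557/20349 = 2173/2261.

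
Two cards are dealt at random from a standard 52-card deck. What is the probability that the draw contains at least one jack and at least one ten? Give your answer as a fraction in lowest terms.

8/663

There are C(52,2) = 1326 possible draws.
By inclusion-exclusion on the complements, draws missing all jacks or all tens: C(48,2) + C(48,2) − C(44,2) = 1128 + 1128 − 946 = 1310.
So draws with at least one of each: 1326 − 1310 = 16, probability 16/1326 = 8/663.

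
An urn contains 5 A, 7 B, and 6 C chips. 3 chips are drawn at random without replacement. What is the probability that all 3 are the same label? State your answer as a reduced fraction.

65/816

There are C(18,3) = 816 ways to draw 3 chips.
All same label: C(5,3) + C(7,3) + C(6,3) = 10 + 35 + 20 = 65.
Probability = 65/816.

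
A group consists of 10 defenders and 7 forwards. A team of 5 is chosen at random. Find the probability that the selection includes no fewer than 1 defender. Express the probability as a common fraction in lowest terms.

881/884

Total selections: C(17,5) = 6188.
The complement is all 5 are forwards: C(7,5) = 21.
Probability = 1 − 21/6188 = 6167/6188 = 881/884.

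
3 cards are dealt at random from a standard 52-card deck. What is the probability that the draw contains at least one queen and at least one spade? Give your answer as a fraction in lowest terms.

There are C(52,3) = 22100 possible draws.
By inclusion-exclusion on the complements, draws missing all queens or all spades: C(48,3) + C(39,3) − C(36,3) = 17296 + 9139 − 7140 = 19295.
So draws with at least one of each: 22100 − 19295 = 2805, probability 2805/22100 = 33/260.

33/260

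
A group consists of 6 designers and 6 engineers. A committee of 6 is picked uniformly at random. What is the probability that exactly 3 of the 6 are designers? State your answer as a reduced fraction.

The sample space is all 6-subsets of the 12: C(12,6) = 924.
Selections with exactly 3 designers: choose 3 of the 6 designers and 3 of the 6 engineers, C(6,3)·C(6,3) = 20·20 = 400.
Probability = 400/924 = 100/231.

100/231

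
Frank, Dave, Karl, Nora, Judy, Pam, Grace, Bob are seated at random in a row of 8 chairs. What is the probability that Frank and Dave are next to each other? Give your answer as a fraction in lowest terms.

There are 8! = 40320 arrangements.
Treat Frank and Dave as a block: 7! arrangements of the blocks × 2 orders within the block = 2·5040 = 10080.
Probability = 10080/40320 = 1/4.

1/4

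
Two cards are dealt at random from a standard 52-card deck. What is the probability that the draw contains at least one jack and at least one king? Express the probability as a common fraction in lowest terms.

8/663

There are C(52,2) = 1326 possible draws.
By inclusion-exclusion on the complements, draws missing all jacks or all kings: C(48,2) + C(48,2) − C(44,2) = 1128 + 1128 − 946 = 1310.
So draws with at least one of each: 1326 − 1310 = 16, probability 16/1326 = 8/663.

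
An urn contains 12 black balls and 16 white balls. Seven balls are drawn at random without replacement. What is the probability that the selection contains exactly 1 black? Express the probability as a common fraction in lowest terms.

Total number of selections: C(28,7) = 1184040.
Selections with exactly 1 black: choose 1 of the 12 black and 6 of the 16 white, C(12,1)·C(16,6) = 12·8008 = 96096.
Probability = 96096/1184040 = 28/345.

28/345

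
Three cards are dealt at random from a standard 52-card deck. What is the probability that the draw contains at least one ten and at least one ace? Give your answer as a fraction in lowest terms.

188/5525

There are C(52,3) = 22100 possible draws.
By inclusion-exclusion on the complements, draws missing all tens or all aces: C(48,3) + C(48,3) − C(44,3) = 17296 + 17296 − 13244 = 21348.
So draws with at least one of each: 22100 − 21348 = 752, probability 752/22100 = 188/5525.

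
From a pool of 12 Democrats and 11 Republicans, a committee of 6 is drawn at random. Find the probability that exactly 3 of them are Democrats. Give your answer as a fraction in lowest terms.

The sample space is all 6-subsets of the 23: C(23,6) = 100947.
Selections with exactly 3 Democrats: choose 3 of the 12 Democrats and 3 of the 11 Republicans, C(12,3)·C(11,3) = 220·165 = 36300.
Probability = 36300/100947 = 1100/3059.

1100/3059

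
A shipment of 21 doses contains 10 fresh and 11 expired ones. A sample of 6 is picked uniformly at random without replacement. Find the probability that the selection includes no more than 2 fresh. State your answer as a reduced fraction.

Total selections: C(21,6) = 54264.
Favorable selections (no more than 2 fresh): C(10,0)·C(11,6) + C(10,1)·C(11,5) + C(10,2)·C(11,4) = 462 + 4620 + 14850 = 19932.
Probability = 19932/54264 = 1661/4522.

1661/4522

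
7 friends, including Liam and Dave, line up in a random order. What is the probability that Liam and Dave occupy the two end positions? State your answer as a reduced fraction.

There are 7! = 5040 arrangements.
Place Liam and Dave at the ends in 2 ways, arrange the remaining 5 in 5! = 120 ways: 2·120 = 240.
Probability = 240/5040 = 1/21.

1/21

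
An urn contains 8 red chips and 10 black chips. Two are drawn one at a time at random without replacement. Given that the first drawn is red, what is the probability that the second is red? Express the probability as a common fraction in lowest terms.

After removing one red, 17 remain: 7 red and 10 black.
So the probability the next is red is 7/17.

7/17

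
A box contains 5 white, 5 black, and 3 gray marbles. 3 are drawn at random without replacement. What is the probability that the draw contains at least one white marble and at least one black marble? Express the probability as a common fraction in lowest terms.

175/286

There are C(13,3) = 286 possible draws.
By inclusion-exclusion on the complements, draws missing all white or all black: C(8,3) + C(8,3) − C(3,3) = 56 + 56 − 1 = 111.
So draws with at least one of each: 286 − 111 = 175, probability 175/286.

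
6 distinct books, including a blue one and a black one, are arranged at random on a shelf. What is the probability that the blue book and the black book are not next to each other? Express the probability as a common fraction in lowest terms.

2/3

There are 6! = 720 arrangements.
Arrangements with the blue book and the black book adjacent: 2·5! = 240.
So not adjacent: 720 − 240 = 480, probability 480/720 = 2/3.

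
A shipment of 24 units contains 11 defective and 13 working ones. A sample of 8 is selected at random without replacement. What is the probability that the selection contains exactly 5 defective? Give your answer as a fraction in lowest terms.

4004/22287

The sample space is all 8-subsets of the 24: C(24,8) = 735471.
Selections with exactly 5 defective: choose 5 of the 11 defective and 3 of the 13 working, C(11,5)·C(13,3) = 462·286 = 132132.
Probability = 132132/735471 = 4004/22287.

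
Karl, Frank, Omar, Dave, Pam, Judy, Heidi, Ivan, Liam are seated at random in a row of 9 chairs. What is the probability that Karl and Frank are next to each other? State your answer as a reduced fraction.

There are 9! = 362880 arrangements.
Treat Karl and Frank as a block: 8! arrangements of the blocks × 2 orders within the block = 2·40320 = 80640.
Probability = 80640/362880 = 2/9.

2/9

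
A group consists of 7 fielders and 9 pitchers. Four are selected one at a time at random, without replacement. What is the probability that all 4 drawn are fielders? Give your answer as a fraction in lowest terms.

1/52

Multiply the conditional probabilities at each draw: 7/16 · 6/15 · 5/14 · 4/13 = 840/43680 = 1/52.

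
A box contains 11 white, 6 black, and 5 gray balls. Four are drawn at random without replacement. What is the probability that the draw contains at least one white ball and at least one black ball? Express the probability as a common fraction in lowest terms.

There are C(22,4) = 7315 possible draws.
By inclusion-exclusion on the complements, draws missing all white or all black: C(11,4) + C(16,4) − C(5,4) = 330 + 1820 − 5 = 2145.
So draws with at least one of each: 7315 − 2145 = 5170, probability 5170/7315 = 94/133.

94/133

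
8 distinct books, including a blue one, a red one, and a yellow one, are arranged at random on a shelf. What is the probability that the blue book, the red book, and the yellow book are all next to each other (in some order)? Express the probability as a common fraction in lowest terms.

There are 8! = 40320 arrangements.
Treat the three as one block: 6! placements × 3! orders within the block = 720·6 = 4320.
Probability = 4320/40320 = 3/28.

3/28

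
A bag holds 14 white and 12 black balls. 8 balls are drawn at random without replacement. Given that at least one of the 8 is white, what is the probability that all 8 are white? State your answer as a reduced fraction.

273/141980

Work in counts. Selections with at least one white: C(26,8) − C(12,8) = 1562275 − 495 = 1561780.
Of those, selections where all 8 are white: C(14,8) = 3003.
Conditional probability = 3003/1561780 = 273/141980.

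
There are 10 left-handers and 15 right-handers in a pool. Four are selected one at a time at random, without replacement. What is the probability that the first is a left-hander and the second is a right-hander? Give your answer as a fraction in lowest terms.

1/4

Multiply the conditional probabilities at each draw: 10/25 · 15/24 = 150/600 = 1/4.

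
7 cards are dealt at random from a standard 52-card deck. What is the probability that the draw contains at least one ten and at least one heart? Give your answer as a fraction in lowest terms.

There are C(52,7) = 133784560 possible draws.
By inclusion-exclusion on the complements, draws missing all tens or all hearts: C(48,7) + C(39,7) − C(36,7) = 73629072 + 15380937 − 8347680 = 80662329.
So draws with at least one of each: 133784560 − 80662329 = 53122231, probability 53122231/133784560.

53122231/133784560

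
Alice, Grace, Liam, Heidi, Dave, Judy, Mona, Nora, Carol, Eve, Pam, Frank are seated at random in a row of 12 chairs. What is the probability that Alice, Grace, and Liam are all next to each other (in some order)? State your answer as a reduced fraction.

There are 12! = 479001600 arrangements.
Treat the three as one block: 10! placements × 3! orders within the block = 3628800·6 = 21772800.
Probability = 21772800/479001600 = 1/22.

1/22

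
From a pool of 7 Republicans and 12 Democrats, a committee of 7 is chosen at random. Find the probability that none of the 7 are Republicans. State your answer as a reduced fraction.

66/4199

There are C(19,7) = 50388 possible selections.
Selections with no Republicans (all Democrats): C(12,7) = 792.
Probability = 792/50388 = 66/4199.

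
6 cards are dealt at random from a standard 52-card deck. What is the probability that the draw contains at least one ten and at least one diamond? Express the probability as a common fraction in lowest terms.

6772177/20358520

There are C(52,6) = 20358520 possible draws.
By inclusion-exclusion on the complements, draws missing all tens or all diamonds: C(48,6) + C(39,6) − C(36,6) = 12271512 + 3262623 − 1947792 = 13586343.
So draws with at least one of each: 20358520 − 13586343 = 6772177, probability 6772177/20358520.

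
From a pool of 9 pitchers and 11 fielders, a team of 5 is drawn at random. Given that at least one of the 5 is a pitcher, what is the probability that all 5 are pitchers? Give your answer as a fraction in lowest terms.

Work in counts. Selections with at least one pitcher: C(20,5) − C(11,5) = 15504 − 462 = 15042.
Of those, selections where all 5 are pitchers: C(9,5) = 126.
Conditional probability = 126/15042 = 21/2507.

21/2507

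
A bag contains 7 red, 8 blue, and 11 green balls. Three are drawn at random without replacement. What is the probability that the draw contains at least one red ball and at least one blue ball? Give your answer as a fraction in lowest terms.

49/130

There are C(26,3) = 2600 possible draws.
By inclusion-exclusion on the complements, draws missing all red or all blue: C(19,3) + C(18,3) − C(11,3) = 969 + 816 − 165 = 1620.
So draws with at least one of each: 2600 − 1620 = 980, probability 980/2600 = 49/130.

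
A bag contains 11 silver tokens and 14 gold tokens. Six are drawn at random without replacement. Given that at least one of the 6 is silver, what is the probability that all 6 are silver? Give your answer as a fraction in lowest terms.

6/2261

Work in counts. Selections with at least one silver: C(25,6) − C(14,6) = 177100 − 3003 = 174097.
Of those, selections where all 6 are silver: C(11,6) = 462.
Conditional probability = 462/174097 = 6/2261.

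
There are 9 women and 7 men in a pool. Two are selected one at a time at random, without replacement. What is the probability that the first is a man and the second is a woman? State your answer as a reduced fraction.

21/80

Multiply the conditional probabilities at each draw: 7/16 · 9/15 = 63/240 = 21/80.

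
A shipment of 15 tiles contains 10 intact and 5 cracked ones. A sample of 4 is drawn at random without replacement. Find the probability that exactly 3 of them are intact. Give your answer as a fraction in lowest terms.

There are C(15,4) = 1365 ways to choose 4 from 15.
Selections with exactly 3 intact: choose 3 of the 10 intact and 1 of the 5 cracked, C(10,3)·C(5,1) = 120·5 = 600.
Probability = 600/1365 = 40/91.

40/91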